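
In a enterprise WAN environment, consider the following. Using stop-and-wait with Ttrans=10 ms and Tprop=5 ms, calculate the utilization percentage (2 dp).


Given: Ttrans = 10 ms, Tprop = 5 ms
RTT = 2 * Tprop = 2 * 5 = 10 ms
U = Ttrans / (Ttrans + RTT)
U = 10 / (10 + 10)
U = 10 / 20 = 0.5
U% = 50.00%

50.00


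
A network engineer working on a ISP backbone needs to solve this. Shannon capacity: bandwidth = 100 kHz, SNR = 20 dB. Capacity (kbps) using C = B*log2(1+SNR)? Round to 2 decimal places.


Given: B = 100 kHz, SNR = 20 dB
SNR linear = 10^(20/10) = 100
1 + SNR = 101
log2(101) = 6.6582114828
C = 100 * 1000 * 6.6582114828 = 665821.1483 bps
C = 665.821148 kbps -> 665.82 kbps (2 dp)

665.82


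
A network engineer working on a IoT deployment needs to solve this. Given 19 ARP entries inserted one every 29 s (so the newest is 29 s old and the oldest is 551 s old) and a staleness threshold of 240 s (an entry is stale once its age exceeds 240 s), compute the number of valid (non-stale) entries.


Ages are k * 551/19 s for k = 1..19 (spacing = 29.0000 s).
Entry k is valid iff k * 551/19 <= 240 iff k <= 19 * 240 / 551 = 8.2759
n_valid = floor(8.2759) = 8
(n_stale = 19 - 8 = 11)

8


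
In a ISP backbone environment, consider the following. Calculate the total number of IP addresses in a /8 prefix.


Given: CIDR prefix /8
Host bits = 32 - 8 = 24
Total addresses = 2^24 = 16777216

16777216


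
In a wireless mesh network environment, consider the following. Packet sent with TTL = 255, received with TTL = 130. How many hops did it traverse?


Given: initial TTL = 255, received TTL = 130
Hops = initial TTL - received TTL
Hops = 255 - 130 = 125

125


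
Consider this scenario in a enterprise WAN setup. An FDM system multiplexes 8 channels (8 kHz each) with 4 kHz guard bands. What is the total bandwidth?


Given: 8 channels, 8 kHz each, guard = 4 kHz
Channel bandwidth = 8 * 8 = 64 kHz
Guard bands = 7 gaps * 4 kHz = 28 kHz
Total = 64 + 28 = 92 kHz

92


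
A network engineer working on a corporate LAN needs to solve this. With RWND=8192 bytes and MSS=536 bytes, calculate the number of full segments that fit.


Given: RWND = 8192 bytes, MSS = 536 bytes
Full segments = floor(RWND / MSS)
Full segments = floor(8192 / 536)
Full segments = floor(15.2836) = 15

15


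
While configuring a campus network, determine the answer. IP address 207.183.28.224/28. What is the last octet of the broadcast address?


Given: IP = 207.183.28.224, prefix = /28
Host bits = 32 - 28 = 4
Network last octet = 224 AND mask = 224
Host part size = 2^4 - 1 = 15
Broadcast last octet = 224 OR 15 = 239

239


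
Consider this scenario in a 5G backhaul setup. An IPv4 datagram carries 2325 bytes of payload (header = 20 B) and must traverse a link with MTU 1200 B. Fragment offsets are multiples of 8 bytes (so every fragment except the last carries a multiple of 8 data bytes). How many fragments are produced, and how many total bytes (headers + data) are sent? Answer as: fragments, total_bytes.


Max data per non-final fragment = floor((MTU - header)/8)*8 = floor((1200 - 20)/8)*8 = floor(1180/8)*8 = 1176 B
Final fragment needs no 8-byte alignment: it can carry up to MTU - header = 1180 B
Non-final fragments needed = ceil((payload - 1180) / 1176) = ceil(1145/1176) = ceil(0.9736) = 1
Number of fragments = 1 + 1 = 2
Fragment sizes (data): 1 * 1176 B + 1149 B (last, 1149 <= 1180 OK)
Total bytes sent = payload + n_frags * header = 2325 + 2*20 = 2325 + 40 = 2365 B

2, 2365


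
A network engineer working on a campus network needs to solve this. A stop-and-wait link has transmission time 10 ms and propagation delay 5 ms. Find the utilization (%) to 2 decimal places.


Given: Ttrans = 10 ms, Tprop = 5 ms
RTT = 2 * Tprop = 2 * 5 = 10 ms
U = Ttrans / (Ttrans + RTT)
U = 10 / (10 + 10)
U = 10 / 20 = 0.5
U% = 50.00%

50.00


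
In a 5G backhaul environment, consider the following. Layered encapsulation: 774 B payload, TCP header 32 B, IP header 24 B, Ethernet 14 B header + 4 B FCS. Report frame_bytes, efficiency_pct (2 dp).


TCP segment = 774 + 32 = 806 B
IP packet = 806 + 24 = 830 B
Ethernet frame = 830 + 14 + 4 = 848 B
Efficiency = app / frame = 774 / 848 = 0.912736 = 91.2736% -> 91.27% (2 dp)

848, 91.27


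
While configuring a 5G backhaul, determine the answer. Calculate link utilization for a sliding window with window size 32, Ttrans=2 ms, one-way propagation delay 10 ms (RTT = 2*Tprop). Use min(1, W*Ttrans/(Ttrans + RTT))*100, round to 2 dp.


Given: W = 32, Ttrans = 2 ms, RTT = 20 ms (= 2 * Tprop, Tprop = 10 ms)
Cycle time = Ttrans + RTT = 2 + 20 = 22 ms (first packet sent until its ACK returns)
W * Ttrans = 32 * 2 = 64 ms of sending per cycle
W * Ttrans / (Ttrans + RTT) = 64 / 22 = 2.909091
U = min(1, 2.909091) = 1.000000
U% = 100.00%

100.00


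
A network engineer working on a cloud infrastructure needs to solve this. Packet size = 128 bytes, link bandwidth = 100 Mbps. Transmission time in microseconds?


Given: packet = 128 bytes, bandwidth = 100 Mbps
Packet in bits = 128 * 8 = 1024 bits
Bandwidth = 100 * 10^6 = 100000000 bps
Time = 1024 / 100000000 seconds
Time in us = 1024 * 10^6 / 100000000 = 10.24

10.24


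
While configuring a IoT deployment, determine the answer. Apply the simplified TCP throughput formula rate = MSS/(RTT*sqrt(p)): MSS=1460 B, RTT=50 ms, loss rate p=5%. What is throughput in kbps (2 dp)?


Given: MSS = 1460 bytes, RTT = 50 ms, loss = 5%
RTT in seconds = 50 / 1000 = 0.05
Loss rate = 5% = 0.05
sqrt(loss) = sqrt(0.05) = 0.223606797750
Throughput (bytes/s) = 1460 / (0.05 * 0.223606797750) = 130586.3699
Throughput (kbps) = 130586.3699 * 8 / 1000 = 1044.690959 -> 1044.69 kbps (2 dp)

1044.69


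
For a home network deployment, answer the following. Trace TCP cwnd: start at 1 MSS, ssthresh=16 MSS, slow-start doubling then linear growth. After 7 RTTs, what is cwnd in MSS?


RTT 0: cwnd = 1 MSS (initial)
RTT 1: cwnd = 2 MSS (slow start, doubled)
RTT 2: cwnd = 4 MSS (slow start, doubled)
RTT 3: cwnd = 8 MSS (slow start, doubled)
RTT 4: cwnd = 16 MSS (slow start, doubled)
RTT 5: cwnd = 17 MSS (congestion avoidance, +1)
RTT 6: cwnd = 18 MSS (congestion avoidance, +1)
RTT 7: cwnd = 19 MSS (congestion avoidance, +1)

19


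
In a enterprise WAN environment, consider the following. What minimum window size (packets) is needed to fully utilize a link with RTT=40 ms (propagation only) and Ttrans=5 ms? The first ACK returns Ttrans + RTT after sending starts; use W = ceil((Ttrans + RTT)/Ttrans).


Given: Ttrans = 5 ms, RTT = 40 ms (= 2 * Tprop, Tprop = 20 ms)
Time until first ACK returns = Ttrans + RTT = 5 + 40 = 45 ms
Need W * Ttrans >= Ttrans + RTT  ->  W >= (Ttrans + RTT) / Ttrans
(Ttrans + RTT) / Ttrans = 45 / 5 = 9
W_min = ceil(9) = 9

9


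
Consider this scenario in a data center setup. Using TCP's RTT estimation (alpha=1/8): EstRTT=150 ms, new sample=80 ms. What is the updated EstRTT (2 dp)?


Given: EstRTT = 150 ms, SampleRTT = 80 ms, alpha = 1/8
New EstRTT = (1 - alpha) * EstRTT + alpha * SampleRTT
(7/8) * 150 = 131.25
(1/8) * 80 = 10
New EstRTT = 131.25 + 10 = 141.25 ms -> 141.25 ms (2 dp)

141.25


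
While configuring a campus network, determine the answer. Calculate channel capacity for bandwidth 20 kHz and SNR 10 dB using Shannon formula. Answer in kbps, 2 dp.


Given: B = 20 kHz, SNR = 10 dB
SNR linear = 10^(10/10) = 10
1 + SNR = 11
log2(11) = 3.4594316186
C = 20 * 1000 * 3.4594316186 = 69188.6324 bps
C = 69.188632 kbps -> 69.19 kbps (2 dp)

69.19


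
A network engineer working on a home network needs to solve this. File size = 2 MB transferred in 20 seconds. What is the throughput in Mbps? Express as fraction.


Given: file = 2 MB, time = 20 s
File in Mb = 2 * 8 = 16 Mb
Throughput = 16 / 20 Mbps
Throughput = 4/5 Mbps

4/5


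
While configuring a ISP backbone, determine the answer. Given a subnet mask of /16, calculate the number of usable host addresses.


Given: subnet mask /16
Host bits = 32 - 16 = 16
Total addresses = 2^16 = 65536
Usable hosts = 65536 - 2 (network + broadcast) = 65534

65534


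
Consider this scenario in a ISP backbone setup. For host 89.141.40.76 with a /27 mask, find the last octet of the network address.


Given: IP = 89.141.40.76, prefix = /27
Subnet mask = 255.255.255.224
Last octet of IP: 76
Last octet of mask: 224
Network last octet = 76 AND 224 = 64

64


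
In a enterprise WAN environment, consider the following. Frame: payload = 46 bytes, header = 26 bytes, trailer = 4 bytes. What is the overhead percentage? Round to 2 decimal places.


Given: payload = 46 B, header = 26 B, trailer = 4 B
Overhead bytes = header + trailer = 26 + 4 = 30
Total frame = payload + overhead = 46 + 30 = 76
Overhead % = 30 / 76 * 100 = 39.4737% -> 39.47% (2 dp)

39.47


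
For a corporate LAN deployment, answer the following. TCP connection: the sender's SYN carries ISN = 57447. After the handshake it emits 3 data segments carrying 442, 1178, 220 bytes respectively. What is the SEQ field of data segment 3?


The SYN occupies sequence number ISN = 57447, so the first data byte is ISN + 1 = 57448.
SEQ of data segment i = (ISN + 1) + sum of payload sizes of segments 1..i-1.
Segment 1: SEQ = 57448, payload = 442 bytes
Segment 2: SEQ = 57890, payload = 1178 bytes
Segment 3: SEQ = 59068, payload = 220 bytes
SEQ of segment 3 = 57448 + 442 + 1178 = 59068

59068


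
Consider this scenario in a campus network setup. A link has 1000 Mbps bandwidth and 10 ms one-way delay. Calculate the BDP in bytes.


Given: bandwidth = 1000 Mbps, delay = 10 ms
BDP in bits = 1000 * 10^6 * 10 / 1000
BDP in bits = 10000000
BDP in bytes = 10000000 / 8 = 1250000

1250000


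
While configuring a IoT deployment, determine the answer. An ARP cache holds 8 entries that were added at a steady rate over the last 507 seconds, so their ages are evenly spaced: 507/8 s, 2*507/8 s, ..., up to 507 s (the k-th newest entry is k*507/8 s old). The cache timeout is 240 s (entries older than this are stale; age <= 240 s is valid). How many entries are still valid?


Ages are k * 507/8 s for k = 1..8 (spacing = 63.3750 s).
Entry k is valid iff k * 507/8 <= 240 iff k <= 8 * 240 / 507 = 3.7870
n_valid = floor(3.7870) = 3
(n_stale = 8 - 3 = 5)

3


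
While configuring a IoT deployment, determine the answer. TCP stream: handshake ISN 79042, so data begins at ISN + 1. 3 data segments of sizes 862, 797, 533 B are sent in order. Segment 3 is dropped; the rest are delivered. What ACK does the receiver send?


SYN uses sequence number 79042; first data byte = ISN + 1 = 79043.
Segment 1: SEQ = 79043, len = 862 B, covers [79043, 79904]
Segment 2: SEQ = 79905, len = 797 B, covers [79905, 80701]
Segment 3: SEQ = 80702, len = 533 B, covers [80702, 81234] [LOST]
In-order data received: bytes [79043, 80701] (segments 1..2).
Segment 3 missing -> gap begins at byte 80702.
Cumulative ACK = next expected in-order byte = 79043 + 862 + 797 = 80702

80702


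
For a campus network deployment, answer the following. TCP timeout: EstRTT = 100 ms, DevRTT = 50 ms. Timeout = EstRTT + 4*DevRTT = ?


Given: EstRTT = 100 ms, DevRTT = 50 ms
Timeout = EstRTT + 4 * DevRTT
4 * DevRTT = 4 * 50 = 200
Timeout = 100 + 200 = 300 ms

300


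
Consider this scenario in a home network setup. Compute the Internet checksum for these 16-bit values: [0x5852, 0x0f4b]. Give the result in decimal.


Given words: [0x5852, 0x0f4b]
Step 1: Sum all words
Raw sum = 22610 + 3915 = 26525
One's complement = ~26525 & 0xFFFF = 39010

39010


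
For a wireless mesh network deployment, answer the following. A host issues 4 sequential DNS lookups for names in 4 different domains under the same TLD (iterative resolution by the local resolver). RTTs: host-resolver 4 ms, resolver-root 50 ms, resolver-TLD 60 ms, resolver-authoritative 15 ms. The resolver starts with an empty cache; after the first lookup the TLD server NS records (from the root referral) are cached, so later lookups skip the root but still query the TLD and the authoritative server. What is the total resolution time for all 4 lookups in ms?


Lookup 1 (cold cache): local + root + TLD + auth = 4 + 50 + 60 + 15 = 129 ms
Lookups 2..4 (TLD NS cached -> skip root; new domain -> still ask TLD and auth): local + TLD + auth = 4 + 60 + 15 = 79 ms each
Remaining 3 lookups: 3 * 79 = 237 ms
Total = 129 + 237 = 366 ms

366


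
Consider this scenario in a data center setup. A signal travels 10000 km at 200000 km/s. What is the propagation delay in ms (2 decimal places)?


Given: distance = 10000 km, speed = 200000 km/s
Delay = distance / speed = 10000 / 200000 seconds
Delay in ms = 10000 * 1000 / 200000
Delay = 50.0000 ms
Rounded to 2 dp = 50.00 ms

50.00


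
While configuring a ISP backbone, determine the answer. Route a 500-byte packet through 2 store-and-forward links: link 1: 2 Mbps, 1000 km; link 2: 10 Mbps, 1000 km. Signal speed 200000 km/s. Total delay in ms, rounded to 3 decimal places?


Packet = 500 bytes = 4000 bits. Store-and-forward: sum (t_trans + t_prop) per link.
Link 1: t_trans = 4000/(2*10^6) s = 2.0000 ms; t_prop = 1000/200000 s = 5.0000 ms; subtotal = 7.0000 ms
Link 2: t_trans = 4000/(10*10^6) s = 0.4000 ms; t_prop = 1000/200000 s = 5.0000 ms; subtotal = 5.4000 ms
End-to-end = 7.0000 + 5.4000 = 12.4000 ms -> 12.400 ms (3 dp)

12.400


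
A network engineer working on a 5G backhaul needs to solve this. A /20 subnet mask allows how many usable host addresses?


Given: subnet mask /20
Host bits = 32 - 20 = 12
Total addresses = 2^12 = 4096
Usable hosts = 4096 - 2 (network + broadcast) = 4094

4094


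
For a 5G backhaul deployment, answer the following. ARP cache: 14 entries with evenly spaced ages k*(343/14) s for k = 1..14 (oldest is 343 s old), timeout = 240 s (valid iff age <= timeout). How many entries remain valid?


Ages are k * 343/14 s for k = 1..14 (spacing = 24.5000 s).
Entry k is valid iff k * 343/14 <= 240 iff k <= 14 * 240 / 343 = 9.7959
n_valid = floor(9.7959) = 9
(n_stale = 14 - 9 = 5)

9


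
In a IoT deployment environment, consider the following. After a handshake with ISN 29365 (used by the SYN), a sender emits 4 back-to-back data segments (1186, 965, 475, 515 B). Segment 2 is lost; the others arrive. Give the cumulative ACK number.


SYN uses sequence number 29365; first data byte = ISN + 1 = 29366.
Segment 1: SEQ = 29366, len = 1186 B, covers [29366, 30551]
Segment 2: SEQ = 30552, len = 965 B, covers [30552, 31516] [LOST]
Segment 3: SEQ = 31517, len = 475 B, covers [31517, 31991]
Segment 4: SEQ = 31992, len = 515 B, covers [31992, 32506]
In-order data received: bytes [29366, 30551] (segments 1..1).
Segment 2 missing -> gap begins at byte 30552; later segments buffered out of order.
Cumulative ACK = next expected in-order byte = 29366 + 1186 = 30552

30552


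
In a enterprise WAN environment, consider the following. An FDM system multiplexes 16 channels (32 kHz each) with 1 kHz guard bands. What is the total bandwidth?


Given: 16 channels, 32 kHz each, guard = 1 kHz
Channel bandwidth = 16 * 32 = 512 kHz
Guard bands = 15 gaps * 1 kHz = 15 kHz
Total = 512 + 15 = 527 kHz

527


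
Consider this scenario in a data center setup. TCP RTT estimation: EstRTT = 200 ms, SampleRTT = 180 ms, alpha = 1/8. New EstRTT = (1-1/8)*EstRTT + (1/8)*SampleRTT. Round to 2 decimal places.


Given: EstRTT = 200 ms, SampleRTT = 180 ms, alpha = 1/8
New EstRTT = (1 - alpha) * EstRTT + alpha * SampleRTT
(7/8) * 200 = 175
(1/8) * 180 = 22.5
New EstRTT = 175 + 22.5 = 197.5 ms -> 197.50 ms (2 dp)

197.50


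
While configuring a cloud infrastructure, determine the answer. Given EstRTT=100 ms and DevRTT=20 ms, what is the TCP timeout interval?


Given: EstRTT = 100 ms, DevRTT = 20 ms
Timeout = EstRTT + 4 * DevRTT
4 * DevRTT = 4 * 20 = 80
Timeout = 100 + 80 = 180 ms

180


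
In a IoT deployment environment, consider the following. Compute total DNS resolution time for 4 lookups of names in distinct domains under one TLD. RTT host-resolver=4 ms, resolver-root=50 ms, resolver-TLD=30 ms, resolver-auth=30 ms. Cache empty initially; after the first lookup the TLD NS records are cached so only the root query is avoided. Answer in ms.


Lookup 1 (cold cache): local + root + TLD + auth = 4 + 50 + 30 + 30 = 114 ms
Lookups 2..4 (TLD NS cached -> skip root; new domain -> still ask TLD and auth): local + TLD + auth = 4 + 30 + 30 = 64 ms each
Remaining 3 lookups: 3 * 64 = 192 ms
Total = 114 + 192 = 306 ms

306


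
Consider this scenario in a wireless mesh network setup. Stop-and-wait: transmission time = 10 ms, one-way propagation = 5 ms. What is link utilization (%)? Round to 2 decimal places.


Given: Ttrans = 10 ms, Tprop = 5 ms
RTT = 2 * Tprop = 2 * 5 = 10 ms
U = Ttrans / (Ttrans + RTT)
U = 10 / (10 + 10)
U = 10 / 20 = 0.5
U% = 50.00%

50.00


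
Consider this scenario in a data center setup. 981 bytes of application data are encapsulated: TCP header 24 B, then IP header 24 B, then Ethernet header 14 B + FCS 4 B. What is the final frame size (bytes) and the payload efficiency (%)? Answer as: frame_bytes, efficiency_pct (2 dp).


TCP segment = 981 + 24 = 1005 B
IP packet = 1005 + 24 = 1029 B
Ethernet frame = 1029 + 14 + 4 = 1047 B
Efficiency = app / frame = 981 / 1047 = 0.936963 = 93.6963% -> 93.70% (2 dp)

1047, 93.70


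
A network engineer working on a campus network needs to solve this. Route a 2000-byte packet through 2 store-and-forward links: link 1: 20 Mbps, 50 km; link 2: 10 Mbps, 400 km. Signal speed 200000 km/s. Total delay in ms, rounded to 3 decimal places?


Packet = 2000 bytes = 16000 bits. Store-and-forward: sum (t_trans + t_prop) per link.
Link 1: t_trans = 16000/(20*10^6) s = 0.8000 ms; t_prop = 50/200000 s = 0.2500 ms; subtotal = 1.0500 ms
Link 2: t_trans = 16000/(10*10^6) s = 1.6000 ms; t_prop = 400/200000 s = 2.0000 ms; subtotal = 3.6000 ms
End-to-end = 1.0500 + 3.6000 = 4.6500 ms -> 4.650 ms (3 dp)

4.650


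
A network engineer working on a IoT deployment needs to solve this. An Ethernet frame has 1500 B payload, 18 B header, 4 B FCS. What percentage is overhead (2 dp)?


Given: payload = 1500 B, header = 18 B, trailer = 4 B
Overhead bytes = header + trailer = 18 + 4 = 22
Total frame = payload + overhead = 1500 + 22 = 1522
Overhead % = 22 / 1522 * 100 = 1.4455% -> 1.45% (2 dp)

1.45


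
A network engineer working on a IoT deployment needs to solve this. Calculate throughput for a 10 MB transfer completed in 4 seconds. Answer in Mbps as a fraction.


Given: file = 10 MB, time = 4 s
File in Mb = 10 * 8 = 80 Mb
Throughput = 80 / 4 Mbps
Throughput = 20 Mbps

20


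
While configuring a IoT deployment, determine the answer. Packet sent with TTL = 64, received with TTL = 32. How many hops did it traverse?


Given: initial TTL = 64, received TTL = 32
Hops = initial TTL - received TTL
Hops = 64 - 32 = 32

32


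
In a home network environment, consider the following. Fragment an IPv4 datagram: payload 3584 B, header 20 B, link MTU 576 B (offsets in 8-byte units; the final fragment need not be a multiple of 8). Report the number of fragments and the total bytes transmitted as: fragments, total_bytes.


Max data per non-final fragment = floor((MTU - header)/8)*8 = floor((576 - 20)/8)*8 = floor(556/8)*8 = 552 B
Final fragment needs no 8-byte alignment: it can carry up to MTU - header = 556 B
Non-final fragments needed = ceil((payload - 556) / 552) = ceil(3028/552) = ceil(5.4855) = 6
Number of fragments = 6 + 1 = 7
Fragment sizes (data): 6 * 552 B + 272 B (last, 272 <= 556 OK)
Total bytes sent = payload + n_frags * header = 3584 + 7*20 = 3584 + 140 = 3724 B

7, 3724


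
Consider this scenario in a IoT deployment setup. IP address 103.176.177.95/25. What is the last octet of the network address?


Given: IP = 103.176.177.95, prefix = /25
Subnet mask = 255.255.255.128
Last octet of IP: 95
Last octet of mask: 128
Network last octet = 95 AND 128 = 0

0


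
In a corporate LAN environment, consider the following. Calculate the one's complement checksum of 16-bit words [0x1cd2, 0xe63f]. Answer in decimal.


Given words: [0x1cd2, 0xe63f]
Step 1: Sum all words
Raw sum = 7378 + 58943 = 66321
Step 2: Fold carry: (785 + 1) = 786
One's complement = ~786 & 0xFFFF = 64749

64749


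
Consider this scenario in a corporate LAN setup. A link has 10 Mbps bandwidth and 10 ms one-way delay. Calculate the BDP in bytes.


Given: bandwidth = 10 Mbps, delay = 10 ms
BDP in bits = 10 * 10^6 * 10 / 1000
BDP in bits = 100000
BDP in bytes = 100000 / 8 = 12500

12500


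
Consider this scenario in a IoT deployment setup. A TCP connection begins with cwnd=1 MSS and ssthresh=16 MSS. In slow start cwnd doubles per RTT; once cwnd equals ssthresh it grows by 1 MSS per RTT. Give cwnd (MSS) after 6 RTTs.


RTT 0: cwnd = 1 MSS (initial)
RTT 1: cwnd = 2 MSS (slow start, doubled)
RTT 2: cwnd = 4 MSS (slow start, doubled)
RTT 3: cwnd = 8 MSS (slow start, doubled)
RTT 4: cwnd = 16 MSS (slow start, doubled)
RTT 5: cwnd = 17 MSS (congestion avoidance, +1)
RTT 6: cwnd = 18 MSS (congestion avoidance, +1)

18


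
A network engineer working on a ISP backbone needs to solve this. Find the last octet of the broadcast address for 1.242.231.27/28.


Given: IP = 1.242.231.27, prefix = /28
Host bits = 32 - 28 = 4
Network last octet = 27 AND mask = 16
Host part size = 2^4 - 1 = 15
Broadcast last octet = 16 OR 15 = 31

31


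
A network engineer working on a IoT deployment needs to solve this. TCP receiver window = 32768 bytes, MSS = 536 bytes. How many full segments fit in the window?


Given: RWND = 32768 bytes, MSS = 536 bytes
Full segments = floor(RWND / MSS)
Full segments = floor(32768 / 536)
Full segments = floor(61.1343) = 61

61


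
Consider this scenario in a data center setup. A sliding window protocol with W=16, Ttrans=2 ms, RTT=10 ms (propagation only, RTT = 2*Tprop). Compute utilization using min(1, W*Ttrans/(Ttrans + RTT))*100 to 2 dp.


Given: W = 16, Ttrans = 2 ms, RTT = 10 ms (= 2 * Tprop, Tprop = 5 ms)
Cycle time = Ttrans + RTT = 2 + 10 = 12 ms (first packet sent until its ACK returns)
W * Ttrans = 16 * 2 = 32 ms of sending per cycle
W * Ttrans / (Ttrans + RTT) = 32 / 12 = 2.666667
U = min(1, 2.666667) = 1.000000
U% = 100.00%

100.00


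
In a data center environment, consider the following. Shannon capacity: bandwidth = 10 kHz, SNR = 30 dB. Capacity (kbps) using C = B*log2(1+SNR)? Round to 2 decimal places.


Given: B = 10 kHz, SNR = 30 dB
SNR linear = 10^(30/10) = 1000
1 + SNR = 1001
log2(1001) = 9.9672262588
C = 10 * 1000 * 9.9672262588 = 99672.2626 bps
C = 99.672263 kbps -> 99.67 kbps (2 dp)

99.67


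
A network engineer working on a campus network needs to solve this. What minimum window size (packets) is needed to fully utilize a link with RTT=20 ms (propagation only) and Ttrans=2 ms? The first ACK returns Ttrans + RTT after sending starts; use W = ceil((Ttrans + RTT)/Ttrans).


Given: Ttrans = 2 ms, RTT = 20 ms (= 2 * Tprop, Tprop = 10 ms)
Time until first ACK returns = Ttrans + RTT = 2 + 20 = 22 ms
Need W * Ttrans >= Ttrans + RTT  ->  W >= (Ttrans + RTT) / Ttrans
(Ttrans + RTT) / Ttrans = 22 / 2 = 11
W_min = ceil(11) = 11

11


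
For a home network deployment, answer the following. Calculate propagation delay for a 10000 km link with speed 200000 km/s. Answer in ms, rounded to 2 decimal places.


Given: distance = 10000 km, speed = 200000 km/s
Delay = distance / speed = 10000 / 200000 seconds
Delay in ms = 10000 * 1000 / 200000
Delay = 50.0000 ms
Rounded to 2 dp = 50.00 ms

50.00


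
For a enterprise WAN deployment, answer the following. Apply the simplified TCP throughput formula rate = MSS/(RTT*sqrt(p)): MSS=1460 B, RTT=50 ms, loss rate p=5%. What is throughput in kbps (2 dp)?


Given: MSS = 1460 bytes, RTT = 50 ms, loss = 5%
RTT in seconds = 50 / 1000 = 0.05
Loss rate = 5% = 0.05
sqrt(loss) = sqrt(0.05) = 0.223606797750
Throughput (bytes/s) = 1460 / (0.05 * 0.223606797750) = 130586.3699
Throughput (kbps) = 130586.3699 * 8 / 1000 = 1044.690959 -> 1044.69 kbps (2 dp)

1044.69


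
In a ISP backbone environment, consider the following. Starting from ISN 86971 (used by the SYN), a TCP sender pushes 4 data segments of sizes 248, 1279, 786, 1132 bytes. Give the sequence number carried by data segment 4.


The SYN occupies sequence number ISN = 86971, so the first data byte is ISN + 1 = 86972.
SEQ of data segment i = (ISN + 1) + sum of payload sizes of segments 1..i-1.
Segment 1: SEQ = 86972, payload = 248 bytes
Segment 2: SEQ = 87220, payload = 1279 bytes
Segment 3: SEQ = 88499, payload = 786 bytes
Segment 4: SEQ = 89285, payload = 1132 bytes
SEQ of segment 4 = 86972 + 248 + 1279 + 786 = 89285

89285


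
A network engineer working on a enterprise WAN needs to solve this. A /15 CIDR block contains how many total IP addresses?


Given: CIDR prefix /15
Host bits = 32 - 15 = 17
Total addresses = 2^17 = 131072

131072


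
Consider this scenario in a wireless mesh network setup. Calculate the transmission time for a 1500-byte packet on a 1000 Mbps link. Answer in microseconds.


Given: packet = 1500 bytes, bandwidth = 1000 Mbps
Packet in bits = 1500 * 8 = 12000 bits
Bandwidth = 1000 * 10^6 = 1000000000 bps
Time = 12000 / 1000000000 seconds
Time in us = 12000 * 10^6 / 1000000000 = 12

12


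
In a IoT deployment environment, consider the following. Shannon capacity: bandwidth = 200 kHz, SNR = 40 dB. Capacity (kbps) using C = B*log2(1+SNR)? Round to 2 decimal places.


Given: B = 200 kHz, SNR = 40 dB
SNR linear = 10^(40/10) = 10000
1 + SNR = 10001
log2(10001) = 13.2878566418
C = 200 * 1000 * 13.2878566418 = 2657571.3284 bps
C = 2657.571328 kbps -> 2657.57 kbps (2 dp)

2657.57


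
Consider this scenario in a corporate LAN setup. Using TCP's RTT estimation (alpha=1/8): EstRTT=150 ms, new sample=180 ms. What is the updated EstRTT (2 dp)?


Given: EstRTT = 150 ms, SampleRTT = 180 ms, alpha = 1/8
New EstRTT = (1 - alpha) * EstRTT + alpha * SampleRTT
(7/8) * 150 = 131.25
(1/8) * 180 = 22.5
New EstRTT = 131.25 + 22.5 = 153.75 ms -> 153.75 ms (2 dp)

153.75


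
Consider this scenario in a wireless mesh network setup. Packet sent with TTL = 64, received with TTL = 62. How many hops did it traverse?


Given: initial TTL = 64, received TTL = 62
Hops = initial TTL - received TTL
Hops = 64 - 62 = 2

2


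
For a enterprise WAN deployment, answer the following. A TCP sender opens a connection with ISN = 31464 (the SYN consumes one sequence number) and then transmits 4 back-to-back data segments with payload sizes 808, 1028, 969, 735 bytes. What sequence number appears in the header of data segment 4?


The SYN occupies sequence number ISN = 31464, so the first data byte is ISN + 1 = 31465.
SEQ of data segment i = (ISN + 1) + sum of payload sizes of segments 1..i-1.
Segment 1: SEQ = 31465, payload = 808 bytes
Segment 2: SEQ = 32273, payload = 1028 bytes
Segment 3: SEQ = 33301, payload = 969 bytes
Segment 4: SEQ = 34270, payload = 735 bytes
SEQ of segment 4 = 31465 + 808 + 1028 + 969 = 34270

34270


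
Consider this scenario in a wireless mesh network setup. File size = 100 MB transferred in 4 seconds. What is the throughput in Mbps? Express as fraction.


Given: file = 100 MB, time = 4 s
File in Mb = 100 * 8 = 800 Mb
Throughput = 800 / 4 Mbps
Throughput = 200 Mbps

200


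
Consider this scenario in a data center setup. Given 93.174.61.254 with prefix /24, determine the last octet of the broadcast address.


Given: IP = 93.174.61.254, prefix = /24
Host bits = 32 - 24 = 8
Network last octet = 254 AND mask = 0
Host part size = 2^8 - 1 = 255
Broadcast last octet = 0 OR 255 = 255

255


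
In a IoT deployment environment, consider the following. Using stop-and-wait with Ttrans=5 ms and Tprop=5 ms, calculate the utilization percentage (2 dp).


Given: Ttrans = 5 ms, Tprop = 5 ms
RTT = 2 * Tprop = 2 * 5 = 10 ms
U = Ttrans / (Ttrans + RTT)
U = 5 / (5 + 10)
U = 5 / 15 = 0.333333
U% = 33.33%

33.33


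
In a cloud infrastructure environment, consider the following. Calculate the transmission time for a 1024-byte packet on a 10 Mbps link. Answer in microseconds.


Given: packet = 1024 bytes, bandwidth = 10 Mbps
Packet in bits = 1024 * 8 = 8192 bits
Bandwidth = 10 * 10^6 = 10000000 bps
Time = 8192 / 10000000 seconds
Time in us = 8192 * 10^6 / 10000000 = 819.2

819.2


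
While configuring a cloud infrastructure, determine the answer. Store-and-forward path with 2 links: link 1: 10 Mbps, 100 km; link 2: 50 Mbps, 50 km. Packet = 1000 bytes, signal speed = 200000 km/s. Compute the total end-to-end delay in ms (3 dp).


Packet = 1000 bytes = 8000 bits. Store-and-forward: sum (t_trans + t_prop) per link.
Link 1: t_trans = 8000/(10*10^6) s = 0.8000 ms; t_prop = 100/200000 s = 0.5000 ms; subtotal = 1.3000 ms
Link 2: t_trans = 8000/(50*10^6) s = 0.1600 ms; t_prop = 50/200000 s = 0.2500 ms; subtotal = 0.4100 ms
End-to-end = 1.3000 + 0.4100 = 1.7100 ms -> 1.710 ms (3 dp)

1.710


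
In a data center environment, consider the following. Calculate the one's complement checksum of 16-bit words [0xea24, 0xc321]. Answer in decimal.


Given words: [0xea24, 0xc321]
Step 1: Sum all words
Raw sum = 59940 + 49953 = 109893
Step 2: Fold carry: (44357 + 1) = 44358
One's complement = ~44358 & 0xFFFF = 21177

21177


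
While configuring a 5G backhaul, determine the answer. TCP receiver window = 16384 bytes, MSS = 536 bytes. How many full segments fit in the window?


Given: RWND = 16384 bytes, MSS = 536 bytes
Full segments = floor(RWND / MSS)
Full segments = floor(16384 / 536)
Full segments = floor(30.5672) = 30

30


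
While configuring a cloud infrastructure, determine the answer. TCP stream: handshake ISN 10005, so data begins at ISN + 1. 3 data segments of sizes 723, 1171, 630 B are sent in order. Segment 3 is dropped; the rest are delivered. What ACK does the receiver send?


SYN uses sequence number 10005; first data byte = ISN + 1 = 10006.
Segment 1: SEQ = 10006, len = 723 B, covers [10006, 10728]
Segment 2: SEQ = 10729, len = 1171 B, covers [10729, 11899]
Segment 3: SEQ = 11900, len = 630 B, covers [11900, 12529] [LOST]
In-order data received: bytes [10006, 11899] (segments 1..2).
Segment 3 missing -> gap begins at byte 11900.
Cumulative ACK = next expected in-order byte = 10006 + 723 + 1171 = 11900

11900


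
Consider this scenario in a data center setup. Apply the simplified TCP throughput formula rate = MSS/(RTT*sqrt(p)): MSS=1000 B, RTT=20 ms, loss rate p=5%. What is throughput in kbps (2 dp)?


Given: MSS = 1000 bytes, RTT = 20 ms, loss = 5%
RTT in seconds = 20 / 1000 = 0.02
Loss rate = 5% = 0.05
sqrt(loss) = sqrt(0.05) = 0.223606797750
Throughput (bytes/s) = 1000 / (0.02 * 0.223606797750) = 223606.7977
Throughput (kbps) = 223606.7977 * 8 / 1000 = 1788.854382 -> 1788.85 kbps (2 dp)

1788.85


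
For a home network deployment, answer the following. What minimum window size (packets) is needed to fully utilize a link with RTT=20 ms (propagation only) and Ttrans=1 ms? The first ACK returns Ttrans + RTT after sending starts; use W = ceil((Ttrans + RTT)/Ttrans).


Given: Ttrans = 1 ms, RTT = 20 ms (= 2 * Tprop, Tprop = 10 ms)
Time until first ACK returns = Ttrans + RTT = 1 + 20 = 21 ms
Need W * Ttrans >= Ttrans + RTT  ->  W >= (Ttrans + RTT) / Ttrans
(Ttrans + RTT) / Ttrans = 21 / 1 = 21
W_min = ceil(21) = 21

21


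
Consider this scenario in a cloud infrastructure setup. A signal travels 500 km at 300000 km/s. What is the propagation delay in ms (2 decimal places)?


Given: distance = 500 km, speed = 300000 km/s
Delay = distance / speed = 500 / 300000 seconds
Delay in ms = 500 * 1000 / 300000
Delay = 1.6667 ms
Rounded to 2 dp = 1.67 ms

1.67


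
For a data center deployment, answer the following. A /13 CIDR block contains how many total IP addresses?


Given: CIDR prefix /13
Host bits = 32 - 13 = 19
Total addresses = 2^19 = 524288

524288


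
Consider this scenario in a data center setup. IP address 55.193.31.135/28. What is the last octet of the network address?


Given: IP = 55.193.31.135, prefix = /28
Subnet mask = 255.255.255.240
Last octet of IP: 135
Last octet of mask: 240
Network last octet = 135 AND 240 = 128

128


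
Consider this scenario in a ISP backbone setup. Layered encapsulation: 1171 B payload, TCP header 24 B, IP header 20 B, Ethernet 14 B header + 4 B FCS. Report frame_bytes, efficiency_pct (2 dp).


TCP segment = 1171 + 24 = 1195 B
IP packet = 1195 + 20 = 1215 B
Ethernet frame = 1215 + 14 + 4 = 1233 B
Efficiency = app / frame = 1171 / 1233 = 0.949716 = 94.9716% -> 94.97% (2 dp)

1233, 94.97


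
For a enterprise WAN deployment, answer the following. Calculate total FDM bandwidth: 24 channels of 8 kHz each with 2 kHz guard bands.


Given: 24 channels, 8 kHz each, guard = 2 kHz
Channel bandwidth = 24 * 8 = 192 kHz
Guard bands = 23 gaps * 2 kHz = 46 kHz
Total = 192 + 46 = 238 kHz

238


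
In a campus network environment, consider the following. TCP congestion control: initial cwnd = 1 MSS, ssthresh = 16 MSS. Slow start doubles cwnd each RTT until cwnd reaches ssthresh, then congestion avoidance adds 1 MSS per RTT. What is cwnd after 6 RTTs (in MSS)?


RTT 0: cwnd = 1 MSS (initial)
RTT 1: cwnd = 2 MSS (slow start, doubled)
RTT 2: cwnd = 4 MSS (slow start, doubled)
RTT 3: cwnd = 8 MSS (slow start, doubled)
RTT 4: cwnd = 16 MSS (slow start, doubled)
RTT 5: cwnd = 17 MSS (congestion avoidance, +1)
RTT 6: cwnd = 18 MSS (congestion avoidance, +1)

18


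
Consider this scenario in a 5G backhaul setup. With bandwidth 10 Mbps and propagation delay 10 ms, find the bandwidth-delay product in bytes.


Given: bandwidth = 10 Mbps, delay = 10 ms
BDP in bits = 10 * 10^6 * 10 / 1000
BDP in bits = 100000
BDP in bytes = 100000 / 8 = 12500

12500


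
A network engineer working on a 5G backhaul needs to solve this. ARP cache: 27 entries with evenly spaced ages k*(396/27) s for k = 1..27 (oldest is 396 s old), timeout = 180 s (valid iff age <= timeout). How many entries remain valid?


Ages are k * 396/27 s for k = 1..27 (spacing = 14.6667 s).
Entry k is valid iff k * 396/27 <= 180 iff k <= 27 * 180 / 396 = 12.2727
n_valid = floor(12.2727) = 12
(n_stale = 27 - 12 = 15)

12


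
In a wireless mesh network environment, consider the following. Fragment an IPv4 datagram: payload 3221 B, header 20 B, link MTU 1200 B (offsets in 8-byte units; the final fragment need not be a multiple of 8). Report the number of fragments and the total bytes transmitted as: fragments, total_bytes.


Max data per non-final fragment = floor((MTU - header)/8)*8 = floor((1200 - 20)/8)*8 = floor(1180/8)*8 = 1176 B
Final fragment needs no 8-byte alignment: it can carry up to MTU - header = 1180 B
Non-final fragments needed = ceil((payload - 1180) / 1176) = ceil(2041/1176) = ceil(1.7355) = 2
Number of fragments = 2 + 1 = 3
Fragment sizes (data): 2 * 1176 B + 869 B (last, 869 <= 1180 OK)
Total bytes sent = payload + n_frags * header = 3221 + 3*20 = 3221 + 60 = 3281 B

3, 3281


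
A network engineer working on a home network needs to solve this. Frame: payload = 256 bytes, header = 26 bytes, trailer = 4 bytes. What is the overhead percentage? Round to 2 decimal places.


Given: payload = 256 B, header = 26 B, trailer = 4 B
Overhead bytes = header + trailer = 26 + 4 = 30
Total frame = payload + overhead = 256 + 30 = 286
Overhead % = 30 / 286 * 100 = 10.4895% -> 10.49% (2 dp)

10.49


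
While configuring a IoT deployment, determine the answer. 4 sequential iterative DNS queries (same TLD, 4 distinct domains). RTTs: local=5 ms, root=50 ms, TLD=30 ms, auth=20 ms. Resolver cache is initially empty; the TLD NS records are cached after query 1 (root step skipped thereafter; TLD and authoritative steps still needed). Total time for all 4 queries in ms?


Lookup 1 (cold cache): local + root + TLD + auth = 5 + 50 + 30 + 20 = 105 ms
Lookups 2..4 (TLD NS cached -> skip root; new domain -> still ask TLD and auth): local + TLD + auth = 5 + 30 + 20 = 55 ms each
Remaining 3 lookups: 3 * 55 = 165 ms
Total = 105 + 165 = 270 ms

270


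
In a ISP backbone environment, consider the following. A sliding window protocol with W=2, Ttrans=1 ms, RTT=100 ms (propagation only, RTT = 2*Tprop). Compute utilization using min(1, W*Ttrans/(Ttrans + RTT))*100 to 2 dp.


Given: W = 2, Ttrans = 1 ms, RTT = 100 ms (= 2 * Tprop, Tprop = 50 ms)
Cycle time = Ttrans + RTT = 1 + 100 = 101 ms (first packet sent until its ACK returns)
W * Ttrans = 2 * 1 = 2 ms of sending per cycle
W * Ttrans / (Ttrans + RTT) = 2 / 101 = 0.019802
U = min(1, 0.019802) = 0.019802
U% = 1.98%

1.98


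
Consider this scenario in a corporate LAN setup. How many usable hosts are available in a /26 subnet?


Given: subnet mask /26
Host bits = 32 - 26 = 6
Total addresses = 2^6 = 64
Usable hosts = 64 - 2 (network + broadcast) = 62

62


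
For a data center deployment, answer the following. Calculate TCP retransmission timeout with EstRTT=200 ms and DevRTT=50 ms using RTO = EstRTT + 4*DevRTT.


Given: EstRTT = 200 ms, DevRTT = 50 ms
Timeout = EstRTT + 4 * DevRTT
4 * DevRTT = 4 * 50 = 200
Timeout = 200 + 200 = 400 ms

400


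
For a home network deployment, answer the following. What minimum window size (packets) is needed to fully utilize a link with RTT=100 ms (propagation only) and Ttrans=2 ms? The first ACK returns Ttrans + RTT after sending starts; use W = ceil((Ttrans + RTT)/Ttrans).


Given: Ttrans = 2 ms, RTT = 100 ms (= 2 * Tprop, Tprop = 50 ms)
Time until first ACK returns = Ttrans + RTT = 2 + 100 = 102 ms
Need W * Ttrans >= Ttrans + RTT  ->  W >= (Ttrans + RTT) / Ttrans
(Ttrans + RTT) / Ttrans = 102 / 2 = 51
W_min = ceil(51) = 51

51


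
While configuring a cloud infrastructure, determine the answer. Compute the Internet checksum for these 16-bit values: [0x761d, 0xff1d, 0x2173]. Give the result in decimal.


Given words: [0x761d, 0xff1d, 0x2173]
Step 1: Sum all words
Raw sum = 30237 + 65309 + 8563 = 104109
Step 2: Fold carry: (38573 + 1) = 38574
One's complement = ~38574 & 0xFFFF = 26961

26961


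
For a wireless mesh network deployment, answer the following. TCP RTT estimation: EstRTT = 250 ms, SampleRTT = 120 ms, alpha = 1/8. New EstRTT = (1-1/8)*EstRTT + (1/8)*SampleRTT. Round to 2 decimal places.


Given: EstRTT = 250 ms, SampleRTT = 120 ms, alpha = 1/8
New EstRTT = (1 - alpha) * EstRTT + alpha * SampleRTT
(7/8) * 250 = 218.75
(1/8) * 120 = 15
New EstRTT = 218.75 + 15 = 233.75 ms -> 233.75 ms (2 dp)

233.75


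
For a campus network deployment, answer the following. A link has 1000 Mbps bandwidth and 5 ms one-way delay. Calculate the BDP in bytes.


Given: bandwidth = 1000 Mbps, delay = 5 ms
BDP in bits = 1000 * 10^6 * 5 / 1000
BDP in bits = 5000000
BDP in bytes = 5000000 / 8 = 625000

625000


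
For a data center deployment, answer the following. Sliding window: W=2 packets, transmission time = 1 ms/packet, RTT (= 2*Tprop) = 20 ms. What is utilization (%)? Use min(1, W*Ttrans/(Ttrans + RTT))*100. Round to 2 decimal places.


Given: W = 2, Ttrans = 1 ms, RTT = 20 ms (= 2 * Tprop, Tprop = 10 ms)
Cycle time = Ttrans + RTT = 1 + 20 = 21 ms (first packet sent until its ACK returns)
W * Ttrans = 2 * 1 = 2 ms of sending per cycle
W * Ttrans / (Ttrans + RTT) = 2 / 21 = 0.095238
U = min(1, 0.095238) = 0.095238
U% = 9.52%

9.52


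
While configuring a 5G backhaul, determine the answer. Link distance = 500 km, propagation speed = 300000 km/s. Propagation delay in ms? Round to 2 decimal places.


Given: distance = 500 km, speed = 300000 km/s
Delay = distance / speed = 500 / 300000 seconds
Delay in ms = 500 * 1000 / 300000
Delay = 1.6667 ms
Rounded to 2 dp = 1.67 ms

1.67


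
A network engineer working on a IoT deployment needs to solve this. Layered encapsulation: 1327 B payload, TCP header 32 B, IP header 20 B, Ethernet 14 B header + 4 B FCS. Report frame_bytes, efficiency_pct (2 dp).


TCP segment = 1327 + 32 = 1359 B
IP packet = 1359 + 20 = 1379 B
Ethernet frame = 1379 + 14 + 4 = 1397 B
Efficiency = app / frame = 1327 / 1397 = 0.949893 = 94.9893% -> 94.99% (2 dp)

1397, 94.99


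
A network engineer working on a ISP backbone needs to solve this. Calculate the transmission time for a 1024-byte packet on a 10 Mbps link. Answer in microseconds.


Given: packet = 1024 bytes, bandwidth = 10 Mbps
Packet in bits = 1024 * 8 = 8192 bits
Bandwidth = 10 * 10^6 = 10000000 bps
Time = 8192 / 10000000 seconds
Time in us = 8192 * 10^6 / 10000000 = 819.2

819.2
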